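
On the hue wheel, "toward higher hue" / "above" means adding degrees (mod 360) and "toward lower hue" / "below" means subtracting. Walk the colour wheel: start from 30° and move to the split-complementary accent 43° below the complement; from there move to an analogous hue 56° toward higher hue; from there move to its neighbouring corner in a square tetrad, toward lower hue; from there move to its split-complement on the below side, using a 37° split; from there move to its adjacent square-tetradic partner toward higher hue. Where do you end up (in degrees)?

6°

30 + 137 = 167°   (split-comp 43° ↓)
167 + 56 = 223°   (analog 56° ↑)
223 − 90 = 133°   (square ↓)
133 + 143 = 276°   (split-comp 37° ↓)
276 + 90 = 366 → 366 − 360 = 6°   (square ↑)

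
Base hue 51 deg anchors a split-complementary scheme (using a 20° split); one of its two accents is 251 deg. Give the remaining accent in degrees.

Split-complementary hues sit 20° either side of the complement.
Complement of the base 51°: 51 + 180 = 231°
The given accent 251° is 20° one side of 231°; the other accent sits 20° the other side: 231 − 20 = 211°

211°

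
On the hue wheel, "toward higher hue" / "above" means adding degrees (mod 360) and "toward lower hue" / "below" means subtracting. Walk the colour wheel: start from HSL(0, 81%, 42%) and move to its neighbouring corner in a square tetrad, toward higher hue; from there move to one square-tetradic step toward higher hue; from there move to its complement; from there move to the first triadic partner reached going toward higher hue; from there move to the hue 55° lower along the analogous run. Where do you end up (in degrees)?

65°

square ↑ +90°: 0 + 90 = 90°
square ↑ +90°: 90 + 90 = 180°
complement +180°: 180 + 180 = 360 → 360 − 360 = 0°
triadic ↑ +120°: 0 + 120 = 120°
analog 55° ↓ −55°: 120 − 55 = 65°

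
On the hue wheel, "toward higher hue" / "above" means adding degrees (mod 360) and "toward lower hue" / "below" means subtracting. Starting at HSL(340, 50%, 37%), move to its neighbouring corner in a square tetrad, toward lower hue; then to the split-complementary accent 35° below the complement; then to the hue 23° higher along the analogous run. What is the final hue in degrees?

−90° (square ↓): 340 − 90 = 250°
+145° (split-comp 35° ↓): 250 + 145 = 395 → 395 − 360 = 35°
+23° (analog 23° ↑): 35 + 23 = 58°

58°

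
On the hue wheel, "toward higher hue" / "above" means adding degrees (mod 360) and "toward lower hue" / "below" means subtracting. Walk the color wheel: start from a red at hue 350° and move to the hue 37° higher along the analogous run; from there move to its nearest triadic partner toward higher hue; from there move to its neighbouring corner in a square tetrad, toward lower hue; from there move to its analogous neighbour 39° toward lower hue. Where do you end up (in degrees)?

+37° (analog 37° ↑): 350 + 37 = 387 → 387 − 360 = 27°
+120° (triadic ↑): 27 + 120 = 147°
−90° (square ↓): 147 − 90 = 57°
−39° (analog 39° ↓): 57 − 39 = 18°

18°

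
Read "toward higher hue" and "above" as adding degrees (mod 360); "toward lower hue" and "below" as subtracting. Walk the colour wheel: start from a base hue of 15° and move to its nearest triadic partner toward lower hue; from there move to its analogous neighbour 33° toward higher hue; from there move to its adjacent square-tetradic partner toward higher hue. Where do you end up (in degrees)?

18°

−120° (triadic ↓): 15 − 120 = -105 → -105 + 360 = 255°
+33° (analog 33° ↑): 255 + 33 = 288°
+90° (square ↑): 288 + 90 = 378 → 378 − 360 = 18°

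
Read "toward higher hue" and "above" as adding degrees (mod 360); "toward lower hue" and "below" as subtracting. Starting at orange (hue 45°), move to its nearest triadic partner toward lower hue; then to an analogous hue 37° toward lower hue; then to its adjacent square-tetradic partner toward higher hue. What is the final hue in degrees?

45 − 120 = -75 → -75 + 360 = 285°   (triadic ↓)
285 − 37 = 248°   (analog 37° ↓)
248 + 90 = 338°   (square ↑)

338°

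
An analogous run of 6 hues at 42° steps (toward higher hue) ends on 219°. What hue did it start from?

5 steps of 42° (toward higher hue) give a net shift of +210°.
Start = end − shift: 219 − 210 = 9°

9°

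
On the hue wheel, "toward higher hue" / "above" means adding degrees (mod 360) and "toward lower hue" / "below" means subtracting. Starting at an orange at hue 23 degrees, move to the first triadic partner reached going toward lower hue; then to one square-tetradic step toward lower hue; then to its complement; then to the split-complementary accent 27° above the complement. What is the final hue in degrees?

200°

23 − 120 = -97 → -97 + 360 = 263°   (triadic ↓)
263 − 90 = 173°   (square ↓)
173 + 180 = 353°   (complement)
353 + 207 = 560 → 560 − 360 = 200°   (split-comp 27° ↑)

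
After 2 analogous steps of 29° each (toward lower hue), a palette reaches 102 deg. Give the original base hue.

160°

2 steps of 29° (toward lower hue) give a net shift of −58°.
Start = end − shift: 102 + 58 = 160°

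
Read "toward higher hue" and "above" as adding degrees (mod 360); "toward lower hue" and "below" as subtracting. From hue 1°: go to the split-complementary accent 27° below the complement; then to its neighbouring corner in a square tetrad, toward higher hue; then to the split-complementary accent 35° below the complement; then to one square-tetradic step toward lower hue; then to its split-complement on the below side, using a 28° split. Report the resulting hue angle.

91°

split-comp 27° ↓ +153°: 1 + 153 = 154°
square ↑ +90°: 154 + 90 = 244°
split-comp 35° ↓ +145°: 244 + 145 = 389 → 389 − 360 = 29°
square ↓ −90°: 29 − 90 = -61 → -61 + 360 = 299°
split-comp 28° ↓ +152°: 299 + 152 = 451 → 451 − 360 = 91°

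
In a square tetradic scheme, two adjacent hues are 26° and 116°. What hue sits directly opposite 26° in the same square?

206°

A square tetradic scheme places four hues 90° apart; opposite corners are 180° apart.
26 + 180 = 206°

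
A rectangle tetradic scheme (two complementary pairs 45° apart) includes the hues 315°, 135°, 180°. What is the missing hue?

A rectangular tetradic uses two complementary pairs 45° apart: offsets 0°, 45°, 180°, 225°.
Among {135°, 180°, 315°}, 135° and 315° are a 180° pair.
The remaining hue 180° needs its own complement: 180 + 180 = 360 → 360 − 360 = 0°

0°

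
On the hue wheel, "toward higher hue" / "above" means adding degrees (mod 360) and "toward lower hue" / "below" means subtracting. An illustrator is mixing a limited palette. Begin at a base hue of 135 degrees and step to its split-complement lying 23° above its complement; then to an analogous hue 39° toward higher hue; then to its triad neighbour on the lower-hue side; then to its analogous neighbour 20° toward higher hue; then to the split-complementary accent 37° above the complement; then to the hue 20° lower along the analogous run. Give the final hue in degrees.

114°

135 + 203 = 338°   (split-comp 23° ↑)
338 + 39 = 377 → 377 − 360 = 17°   (analog 39° ↑)
17 − 120 = -103 → -103 + 360 = 257°   (triadic ↓)
257 + 20 = 277°   (analog 20° ↑)
277 + 217 = 494 → 494 − 360 = 134°   (split-comp 37° ↑)
134 − 20 = 114°   (analog 20° ↓)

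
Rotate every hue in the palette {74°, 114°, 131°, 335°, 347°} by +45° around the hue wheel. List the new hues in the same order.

119°, 159°, 176°, 20°, 32°

74 + 45 = 119°
114 + 45 = 159°
131 + 45 = 176°
335 + 45 = 380 → 380 − 360 = 20°
347 + 45 = 392 → 392 − 360 = 32°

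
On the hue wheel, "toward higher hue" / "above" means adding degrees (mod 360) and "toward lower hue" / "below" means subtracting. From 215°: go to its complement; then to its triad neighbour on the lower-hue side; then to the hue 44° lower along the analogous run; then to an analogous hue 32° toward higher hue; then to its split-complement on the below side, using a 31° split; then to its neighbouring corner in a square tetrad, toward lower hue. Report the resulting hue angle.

+180° (complement): 215 + 180 = 395 → 395 − 360 = 35°
−120° (triadic ↓): 35 − 120 = -85 → -85 + 360 = 275°
−44° (analog 44° ↓): 275 − 44 = 231°
+32° (analog 32° ↑): 231 + 32 = 263°
+149° (split-comp 31° ↓): 263 + 149 = 412 → 412 − 360 = 52°
−90° (square ↓): 52 − 90 = -38 → -38 + 360 = 322°

322°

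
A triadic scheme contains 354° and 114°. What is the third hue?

A triad spaces three hues 120° apart.
The full set is {114°, 234°, 354°}.

234°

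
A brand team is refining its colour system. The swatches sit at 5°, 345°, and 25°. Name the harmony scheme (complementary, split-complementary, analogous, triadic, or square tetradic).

analogous

Sort the hues: 5°, 25°, 345°.
Successive gaps around the wheel: 20°, 320°, 20°.
A run of hues at equal small steps (20°) with one large closing gap is an analogous group.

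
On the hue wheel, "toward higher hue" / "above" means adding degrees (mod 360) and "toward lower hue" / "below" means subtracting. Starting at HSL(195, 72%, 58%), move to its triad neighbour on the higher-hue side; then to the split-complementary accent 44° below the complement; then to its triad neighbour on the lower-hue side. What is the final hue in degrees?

triadic ↑ +120°: 195 + 120 = 315°
split-comp 44° ↓ +136°: 315 + 136 = 451 → 451 − 360 = 91°
triadic ↓ −120°: 91 − 120 = -29 → -29 + 360 = 331°

331°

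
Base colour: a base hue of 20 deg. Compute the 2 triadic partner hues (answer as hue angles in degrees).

A triad places three hues 120° apart.
20 + 120 = 140°
20 + 240 = 260°

140° and 260°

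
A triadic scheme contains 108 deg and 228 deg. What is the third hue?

A triad spaces three hues 120° apart.
The full set is {108°, 228°, 348°}.

348°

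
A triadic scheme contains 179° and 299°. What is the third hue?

59°

A triad spaces three hues 120° apart.
The full set is {59°, 179°, 299°}.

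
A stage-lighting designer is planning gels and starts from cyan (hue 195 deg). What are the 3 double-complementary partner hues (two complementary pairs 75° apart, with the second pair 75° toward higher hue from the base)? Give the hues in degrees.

270°, 15° and 90°

A rectangular tetradic uses two complementary pairs 75° apart: offsets 0°, 75°, 180°, 255°.
195 + 75 = 270°
195 + 180 = 375 → 375 − 360 = 15°
195 + 255 = 450 → 450 − 360 = 90°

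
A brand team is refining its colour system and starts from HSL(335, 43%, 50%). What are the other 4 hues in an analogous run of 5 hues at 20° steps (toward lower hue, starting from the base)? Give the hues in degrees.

Analogous hues sit every 20° along the wheel.
335 − 20 = 315°
335 − 40 = 295°
335 − 60 = 275°
335 − 80 = 255°

315°, 295°, 275° and 255°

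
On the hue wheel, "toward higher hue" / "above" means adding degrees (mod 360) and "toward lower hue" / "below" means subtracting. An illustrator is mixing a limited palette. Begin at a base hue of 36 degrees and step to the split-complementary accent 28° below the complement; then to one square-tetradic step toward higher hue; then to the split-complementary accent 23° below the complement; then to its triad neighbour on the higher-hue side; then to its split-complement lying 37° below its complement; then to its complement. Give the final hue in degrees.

158°

+152° (split-comp 28° ↓): 36 + 152 = 188°
+90° (square ↑): 188 + 90 = 278°
+157° (split-comp 23° ↓): 278 + 157 = 435 → 435 − 360 = 75°
+120° (triadic ↑): 75 + 120 = 195°
+143° (split-comp 37° ↓): 195 + 143 = 338°
+180° (complement): 338 + 180 = 518 → 518 − 360 = 158°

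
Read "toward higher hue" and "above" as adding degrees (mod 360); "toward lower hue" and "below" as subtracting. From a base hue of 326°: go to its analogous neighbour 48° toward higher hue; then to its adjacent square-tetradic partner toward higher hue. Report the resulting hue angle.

+48° (analog 48° ↑): 326 + 48 = 374 → 374 − 360 = 14°
+90° (square ↑): 14 + 90 = 104°

104°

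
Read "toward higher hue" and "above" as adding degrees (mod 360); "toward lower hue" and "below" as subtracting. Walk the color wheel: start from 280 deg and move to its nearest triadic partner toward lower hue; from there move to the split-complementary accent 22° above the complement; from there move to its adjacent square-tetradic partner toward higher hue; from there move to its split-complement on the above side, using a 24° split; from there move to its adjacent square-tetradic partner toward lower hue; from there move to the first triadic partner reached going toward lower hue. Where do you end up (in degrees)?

86°

−120° (triadic ↓): 280 − 120 = 160°
+202° (split-comp 22° ↑): 160 + 202 = 362 → 362 − 360 = 2°
+90° (square ↑): 2 + 90 = 92°
+204° (split-comp 24° ↑): 92 + 204 = 296°
−90° (square ↓): 296 − 90 = 206°
−120° (triadic ↓): 206 − 120 = 86°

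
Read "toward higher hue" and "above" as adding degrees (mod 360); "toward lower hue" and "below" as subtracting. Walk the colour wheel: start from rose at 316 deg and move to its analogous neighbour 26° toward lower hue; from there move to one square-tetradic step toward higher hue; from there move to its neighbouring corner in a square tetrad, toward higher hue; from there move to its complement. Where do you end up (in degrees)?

−26° (analog 26° ↓): 316 − 26 = 290°
+90° (square ↑): 290 + 90 = 380 → 380 − 360 = 20°
+90° (square ↑): 20 + 90 = 110°
+180° (complement): 110 + 180 = 290°

290°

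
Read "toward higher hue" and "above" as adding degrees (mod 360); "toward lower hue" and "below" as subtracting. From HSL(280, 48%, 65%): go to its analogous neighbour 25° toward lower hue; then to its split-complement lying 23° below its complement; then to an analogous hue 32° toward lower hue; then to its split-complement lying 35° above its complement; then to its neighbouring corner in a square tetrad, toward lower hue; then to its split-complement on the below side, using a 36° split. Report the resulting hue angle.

280 − 25 = 255°   (analog 25° ↓)
255 + 157 = 412 → 412 − 360 = 52°   (split-comp 23° ↓)
52 − 32 = 20°   (analog 32° ↓)
20 + 215 = 235°   (split-comp 35° ↑)
235 − 90 = 145°   (square ↓)
145 + 144 = 289°   (split-comp 36° ↓)

289°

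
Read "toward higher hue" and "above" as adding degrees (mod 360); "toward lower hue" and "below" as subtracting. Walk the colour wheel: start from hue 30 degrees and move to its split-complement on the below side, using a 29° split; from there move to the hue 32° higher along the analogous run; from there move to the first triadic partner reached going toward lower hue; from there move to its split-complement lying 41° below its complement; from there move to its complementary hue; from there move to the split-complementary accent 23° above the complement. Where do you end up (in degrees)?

255°

split-comp 29° ↓ +151°: 30 + 151 = 181°
analog 32° ↑ +32°: 181 + 32 = 213°
triadic ↓ −120°: 213 − 120 = 93°
split-comp 41° ↓ +139°: 93 + 139 = 232°
complement +180°: 232 + 180 = 412 → 412 − 360 = 52°
split-comp 23° ↑ +203°: 52 + 203 = 255°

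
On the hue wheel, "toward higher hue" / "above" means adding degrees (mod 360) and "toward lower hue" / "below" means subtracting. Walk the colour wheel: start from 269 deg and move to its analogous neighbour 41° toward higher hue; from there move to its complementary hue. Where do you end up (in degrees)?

analog 41° ↑ +41°: 269 + 41 = 310°
complement +180°: 310 + 180 = 490 → 490 − 360 = 130°

130°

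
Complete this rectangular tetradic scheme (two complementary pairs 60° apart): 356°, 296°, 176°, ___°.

A rectangular tetradic uses two complementary pairs 60° apart: offsets 0°, 60°, 180°, 240°.
Among {176°, 296°, 356°}, 356° and 176° are a 180° pair.
The remaining hue 296° needs its own complement: 296 + 180 = 476 → 476 − 360 = 116°

116°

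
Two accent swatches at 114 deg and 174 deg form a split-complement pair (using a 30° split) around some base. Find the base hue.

324°

The accents sit 30° either side of the complement, so the complement is their short-arc midpoint on the wheel.
Short-arc midpoint of 114° and 174°: 144°.
Base is 180° from the complement: 144 − 180 = -36 → -36 + 360 = 324°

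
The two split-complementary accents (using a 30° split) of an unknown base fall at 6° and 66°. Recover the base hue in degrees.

216°

The accents sit 30° either side of the complement, so the complement is their short-arc midpoint on the wheel.
Short-arc midpoint of 6° and 66°: 36°.
Base is 180° from the complement: 36 − 180 = -144 → -144 + 360 = 216°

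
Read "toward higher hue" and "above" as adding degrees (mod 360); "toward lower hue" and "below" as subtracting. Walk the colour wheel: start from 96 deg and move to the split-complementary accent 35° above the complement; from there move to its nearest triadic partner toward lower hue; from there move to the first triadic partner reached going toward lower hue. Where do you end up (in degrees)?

71°

96 + 215 = 311°   (split-comp 35° ↑)
311 − 120 = 191°   (triadic ↓)
191 − 120 = 71°   (triadic ↓)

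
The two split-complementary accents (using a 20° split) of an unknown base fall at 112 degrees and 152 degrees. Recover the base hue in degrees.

312°

The accents sit 20° either side of the complement, so the complement is their short-arc midpoint on the wheel.
Short-arc midpoint of 112° and 152°: 132°.
Base is 180° from the complement: 132 − 180 = -48 → -48 + 360 = 312°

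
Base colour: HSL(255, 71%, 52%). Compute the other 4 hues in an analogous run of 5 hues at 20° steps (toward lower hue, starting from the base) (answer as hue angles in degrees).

235°, 215°, 195°, and 175°

Analogous hues sit every 20° along the wheel.
255 − 20 = 235°
255 − 40 = 215°
255 − 60 = 195°
255 − 80 = 175°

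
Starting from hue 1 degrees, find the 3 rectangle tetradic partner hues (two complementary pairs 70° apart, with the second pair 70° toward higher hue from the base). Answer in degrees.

A rectangular tetradic uses two complementary pairs 70° apart: offsets 0°, 70°, 180°, 250°.
1 + 70 = 71°
1 + 180 = 181°
1 + 250 = 251°

71°, 181°, 251°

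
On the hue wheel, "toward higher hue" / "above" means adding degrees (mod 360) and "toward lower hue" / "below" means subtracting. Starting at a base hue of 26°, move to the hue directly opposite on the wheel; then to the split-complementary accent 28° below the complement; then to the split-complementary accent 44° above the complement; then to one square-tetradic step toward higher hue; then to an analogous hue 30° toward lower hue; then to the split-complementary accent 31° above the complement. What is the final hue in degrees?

complement +180°: 26 + 180 = 206°
split-comp 28° ↓ +152°: 206 + 152 = 358°
split-comp 44° ↑ +224°: 358 + 224 = 582 → 582 − 360 = 222°
square ↑ +90°: 222 + 90 = 312°
analog 30° ↓ −30°: 312 − 30 = 282°
split-comp 31° ↑ +211°: 282 + 211 = 493 → 493 − 360 = 133°

133°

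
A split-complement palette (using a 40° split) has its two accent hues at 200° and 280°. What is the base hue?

60°

The accents sit 40° either side of the complement, so the complement is their short-arc midpoint on the wheel.
Short-arc midpoint of 200° and 280°: 240°.
Base is 180° from the complement: 240 − 180 = 60°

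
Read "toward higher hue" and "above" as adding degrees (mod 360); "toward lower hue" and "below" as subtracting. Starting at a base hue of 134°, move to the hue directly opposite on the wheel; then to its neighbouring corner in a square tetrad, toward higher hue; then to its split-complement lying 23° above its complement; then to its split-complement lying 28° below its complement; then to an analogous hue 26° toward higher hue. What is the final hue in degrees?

65°

complement +180°: 134 + 180 = 314°
square ↑ +90°: 314 + 90 = 404 → 404 − 360 = 44°
split-comp 23° ↑ +203°: 44 + 203 = 247°
split-comp 28° ↓ +152°: 247 + 152 = 399 → 399 − 360 = 39°
analog 26° ↑ +26°: 39 + 26 = 65°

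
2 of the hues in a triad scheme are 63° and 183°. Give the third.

303°

A triad places three hues 120° apart.
The full set through 63° is {63°, 183°, 303°}.
Given {63°, 183°}, the missing hue is 303°.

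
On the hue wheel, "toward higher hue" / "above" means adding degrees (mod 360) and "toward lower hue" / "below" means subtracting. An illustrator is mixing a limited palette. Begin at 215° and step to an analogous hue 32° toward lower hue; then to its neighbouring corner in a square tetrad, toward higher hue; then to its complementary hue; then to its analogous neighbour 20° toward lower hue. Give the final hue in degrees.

73°

215 − 32 = 183°   (analog 32° ↓)
183 + 90 = 273°   (square ↑)
273 + 180 = 453 → 453 − 360 = 93°   (complement)
93 − 20 = 73°   (analog 20° ↓)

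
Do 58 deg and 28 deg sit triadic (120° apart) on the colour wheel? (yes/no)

Angular distance: |58 − 28| = 30 = 30°.
Triadic (120° apart) requires 120°.

no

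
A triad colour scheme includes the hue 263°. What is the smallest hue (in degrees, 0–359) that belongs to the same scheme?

23°

A triad places three hues 120° apart.
The full set through 263° is {23°, 143°, 263°}.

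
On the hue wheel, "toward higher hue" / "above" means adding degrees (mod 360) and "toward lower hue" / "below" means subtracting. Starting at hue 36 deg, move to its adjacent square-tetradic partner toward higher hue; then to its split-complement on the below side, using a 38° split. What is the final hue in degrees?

+90° (square ↑): 36 + 90 = 126°
+142° (split-comp 38° ↓): 126 + 142 = 268°

268°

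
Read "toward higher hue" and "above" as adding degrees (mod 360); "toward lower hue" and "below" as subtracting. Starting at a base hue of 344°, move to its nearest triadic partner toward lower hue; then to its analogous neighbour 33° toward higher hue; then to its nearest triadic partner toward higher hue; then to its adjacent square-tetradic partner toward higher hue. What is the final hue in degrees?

−120° (triadic ↓): 344 − 120 = 224°
+33° (analog 33° ↑): 224 + 33 = 257°
+120° (triadic ↑): 257 + 120 = 377 → 377 − 360 = 17°
+90° (square ↑): 17 + 90 = 107°

107°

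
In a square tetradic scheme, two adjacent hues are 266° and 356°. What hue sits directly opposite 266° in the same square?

A square tetradic scheme places four hues 90° apart; opposite corners are 180° apart.
266 + 180 = 446 → 446 − 360 = 86°

86°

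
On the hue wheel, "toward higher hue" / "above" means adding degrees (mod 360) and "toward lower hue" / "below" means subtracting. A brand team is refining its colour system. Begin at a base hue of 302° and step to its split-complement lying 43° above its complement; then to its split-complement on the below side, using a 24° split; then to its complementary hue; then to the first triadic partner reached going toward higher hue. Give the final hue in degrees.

261°

302 + 223 = 525 → 525 − 360 = 165°   (split-comp 43° ↑)
165 + 156 = 321°   (split-comp 24° ↓)
321 + 180 = 501 → 501 − 360 = 141°   (complement)
141 + 120 = 261°   (triadic ↑)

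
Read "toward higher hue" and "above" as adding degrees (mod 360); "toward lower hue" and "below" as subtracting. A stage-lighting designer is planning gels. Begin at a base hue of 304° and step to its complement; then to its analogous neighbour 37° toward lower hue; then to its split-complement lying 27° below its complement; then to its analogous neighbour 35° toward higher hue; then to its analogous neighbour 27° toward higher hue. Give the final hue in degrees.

+180° (complement): 304 + 180 = 484 → 484 − 360 = 124°
−37° (analog 37° ↓): 124 − 37 = 87°
+153° (split-comp 27° ↓): 87 + 153 = 240°
+35° (analog 35° ↑): 240 + 35 = 275°
+27° (analog 27° ↑): 275 + 27 = 302°

302°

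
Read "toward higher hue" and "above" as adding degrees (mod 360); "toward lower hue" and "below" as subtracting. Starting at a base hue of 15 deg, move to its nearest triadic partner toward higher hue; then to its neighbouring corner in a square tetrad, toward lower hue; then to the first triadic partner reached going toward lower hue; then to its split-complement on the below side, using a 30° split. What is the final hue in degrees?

15 + 120 = 135°   (triadic ↑)
135 − 90 = 45°   (square ↓)
45 − 120 = -75 → -75 + 360 = 285°   (triadic ↓)
285 + 150 = 435 → 435 − 360 = 75°   (split-comp 30° ↓)

75°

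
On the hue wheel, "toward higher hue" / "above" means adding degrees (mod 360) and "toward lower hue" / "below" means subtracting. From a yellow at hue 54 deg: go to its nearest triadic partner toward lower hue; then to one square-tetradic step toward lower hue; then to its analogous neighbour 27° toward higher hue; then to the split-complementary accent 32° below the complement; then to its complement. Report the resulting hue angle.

−120° (triadic ↓): 54 − 120 = -66 → -66 + 360 = 294°
−90° (square ↓): 294 − 90 = 204°
+27° (analog 27° ↑): 204 + 27 = 231°
+148° (split-comp 32° ↓): 231 + 148 = 379 → 379 − 360 = 19°
+180° (complement): 19 + 180 = 199°

199°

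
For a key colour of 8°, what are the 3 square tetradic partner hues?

98°, 188°, and 278°

A square tetradic scheme places four hues every 90°.
8 + 90 = 98°
8 + 180 = 188°
8 + 270 = 278°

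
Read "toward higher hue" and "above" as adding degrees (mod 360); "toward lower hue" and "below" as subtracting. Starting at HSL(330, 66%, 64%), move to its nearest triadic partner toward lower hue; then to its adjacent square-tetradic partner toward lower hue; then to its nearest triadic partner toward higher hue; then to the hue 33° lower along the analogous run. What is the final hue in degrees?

207°

330 − 120 = 210°   (triadic ↓)
210 − 90 = 120°   (square ↓)
120 + 120 = 240°   (triadic ↑)
240 − 33 = 207°   (analog 33° ↓)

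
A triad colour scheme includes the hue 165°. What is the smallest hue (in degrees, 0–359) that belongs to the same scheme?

A triad places three hues 120° apart.
The full set through 165° is {45°, 165°, 285°}.

45°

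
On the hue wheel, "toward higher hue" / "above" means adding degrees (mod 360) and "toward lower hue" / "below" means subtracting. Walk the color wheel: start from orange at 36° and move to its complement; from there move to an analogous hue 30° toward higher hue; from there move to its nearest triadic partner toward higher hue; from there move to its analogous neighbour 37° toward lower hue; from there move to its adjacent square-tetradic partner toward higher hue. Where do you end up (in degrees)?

59°

complement +180°: 36 + 180 = 216°
analog 30° ↑ +30°: 216 + 30 = 246°
triadic ↑ +120°: 246 + 120 = 366 → 366 − 360 = 6°
analog 37° ↓ −37°: 6 − 37 = -31 → -31 + 360 = 329°
square ↑ +90°: 329 + 90 = 419 → 419 − 360 = 59°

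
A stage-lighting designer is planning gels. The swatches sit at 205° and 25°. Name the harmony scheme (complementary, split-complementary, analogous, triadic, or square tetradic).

complementary

Sort the hues: 25°, 205°.
Successive gaps around the wheel: 180°, 180°.
Two hues 180° apart are complementary.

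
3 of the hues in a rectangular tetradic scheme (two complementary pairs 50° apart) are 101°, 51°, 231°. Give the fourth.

A rectangular tetradic uses two complementary pairs 50° apart: offsets 0°, 50°, 180°, 230°.
Among {51°, 101°, 231°}, 51° and 231° are a 180° pair.
The remaining hue 101° needs its own complement: 101 + 180 = 281°

281°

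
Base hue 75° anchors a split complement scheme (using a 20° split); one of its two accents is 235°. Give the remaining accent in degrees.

275°

Split-complementary hues sit 20° either side of the complement.
Complement of the base 75°: 75 + 180 = 255°
The given accent 235° is 20° one side of 255°; the other accent sits 20° the other side: 255 + 20 = 275°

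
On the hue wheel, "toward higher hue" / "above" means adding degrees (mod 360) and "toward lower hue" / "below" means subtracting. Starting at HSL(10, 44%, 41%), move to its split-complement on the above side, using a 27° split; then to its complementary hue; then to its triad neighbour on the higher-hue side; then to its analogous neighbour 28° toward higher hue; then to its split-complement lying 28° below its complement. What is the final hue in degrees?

+207° (split-comp 27° ↑): 10 + 207 = 217°
+180° (complement): 217 + 180 = 397 → 397 − 360 = 37°
+120° (triadic ↑): 37 + 120 = 157°
+28° (analog 28° ↑): 157 + 28 = 185°
+152° (split-comp 28° ↓): 185 + 152 = 337°

337°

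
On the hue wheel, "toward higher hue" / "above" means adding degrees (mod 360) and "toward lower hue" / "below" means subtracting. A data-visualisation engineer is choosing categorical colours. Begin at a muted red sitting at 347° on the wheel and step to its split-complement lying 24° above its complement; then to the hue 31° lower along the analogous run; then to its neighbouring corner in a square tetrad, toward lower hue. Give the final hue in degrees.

+204° (split-comp 24° ↑): 347 + 204 = 551 → 551 − 360 = 191°
−31° (analog 31° ↓): 191 − 31 = 160°
−90° (square ↓): 160 − 90 = 70°

70°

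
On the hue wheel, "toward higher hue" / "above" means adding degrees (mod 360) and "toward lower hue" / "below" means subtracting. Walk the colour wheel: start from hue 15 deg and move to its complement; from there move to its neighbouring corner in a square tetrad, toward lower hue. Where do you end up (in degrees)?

complement +180°: 15 + 180 = 195°
square ↓ −90°: 195 − 90 = 105°

105°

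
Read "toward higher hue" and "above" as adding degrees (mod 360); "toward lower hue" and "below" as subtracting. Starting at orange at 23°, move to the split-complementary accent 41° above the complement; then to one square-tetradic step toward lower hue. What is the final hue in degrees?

154°

23 + 221 = 244°   (split-comp 41° ↑)
244 − 90 = 154°   (square ↓)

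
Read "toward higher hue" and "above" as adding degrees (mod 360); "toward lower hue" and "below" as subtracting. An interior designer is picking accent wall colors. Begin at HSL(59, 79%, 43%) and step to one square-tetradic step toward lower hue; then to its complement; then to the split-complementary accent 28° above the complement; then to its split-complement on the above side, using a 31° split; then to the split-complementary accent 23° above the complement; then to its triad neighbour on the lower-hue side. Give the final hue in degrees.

291°

59 − 90 = -31 → -31 + 360 = 329°   (square ↓)
329 + 180 = 509 → 509 − 360 = 149°   (complement)
149 + 208 = 357°   (split-comp 28° ↑)
357 + 211 = 568 → 568 − 360 = 208°   (split-comp 31° ↑)
208 + 203 = 411 → 411 − 360 = 51°   (split-comp 23° ↑)
51 − 120 = -69 → -69 + 360 = 291°   (triadic ↓)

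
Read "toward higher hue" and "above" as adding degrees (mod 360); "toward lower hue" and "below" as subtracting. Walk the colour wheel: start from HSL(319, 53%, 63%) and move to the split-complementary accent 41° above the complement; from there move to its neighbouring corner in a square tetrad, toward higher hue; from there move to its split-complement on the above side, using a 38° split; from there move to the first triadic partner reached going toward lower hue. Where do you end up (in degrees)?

8°

split-comp 41° ↑ +221°: 319 + 221 = 540 → 540 − 360 = 180°
square ↑ +90°: 180 + 90 = 270°
split-comp 38° ↑ +218°: 270 + 218 = 488 → 488 − 360 = 128°
triadic ↓ −120°: 128 − 120 = 8°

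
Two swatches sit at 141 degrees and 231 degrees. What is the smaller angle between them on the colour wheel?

|141 − 231| = 90.
90 ≤ 180, so the shorter arc is 90°.

90°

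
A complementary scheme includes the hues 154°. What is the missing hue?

334°

The complement sits 180° across the wheel.
The full set through 154° is {154°, 334°}.
Given {154°}, the missing hue is 334°.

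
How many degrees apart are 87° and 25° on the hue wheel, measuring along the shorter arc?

62°

|87 − 25| = 62.
62 ≤ 180, so the shorter arc is 62°.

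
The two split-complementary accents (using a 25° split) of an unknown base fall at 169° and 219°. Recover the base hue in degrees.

14°

The accents sit 25° either side of the complement, so the complement is their short-arc midpoint on the wheel.
Short-arc midpoint of 169° and 219°: 194°.
Base is 180° from the complement: 194 − 180 = 14°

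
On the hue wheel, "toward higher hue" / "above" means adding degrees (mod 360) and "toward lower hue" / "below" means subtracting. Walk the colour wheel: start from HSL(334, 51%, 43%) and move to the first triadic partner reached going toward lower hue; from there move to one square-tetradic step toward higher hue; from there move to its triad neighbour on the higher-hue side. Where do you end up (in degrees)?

64°

−120° (triadic ↓): 334 − 120 = 214°
+90° (square ↑): 214 + 90 = 304°
+120° (triadic ↑): 304 + 120 = 424 → 424 − 360 = 64°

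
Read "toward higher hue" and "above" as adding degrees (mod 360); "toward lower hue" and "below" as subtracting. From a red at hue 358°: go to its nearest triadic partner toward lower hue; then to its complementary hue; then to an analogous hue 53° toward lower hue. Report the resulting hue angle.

triadic ↓ −120°: 358 − 120 = 238°
complement +180°: 238 + 180 = 418 → 418 − 360 = 58°
analog 53° ↓ −53°: 58 − 53 = 5°

5°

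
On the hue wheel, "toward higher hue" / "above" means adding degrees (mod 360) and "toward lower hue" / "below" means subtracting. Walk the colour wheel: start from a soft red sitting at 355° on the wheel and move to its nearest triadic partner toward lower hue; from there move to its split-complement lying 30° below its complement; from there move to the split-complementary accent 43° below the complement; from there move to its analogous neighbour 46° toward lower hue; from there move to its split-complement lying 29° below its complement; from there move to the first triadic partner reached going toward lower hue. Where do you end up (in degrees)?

triadic ↓ −120°: 355 − 120 = 235°
split-comp 30° ↓ +150°: 235 + 150 = 385 → 385 − 360 = 25°
split-comp 43° ↓ +137°: 25 + 137 = 162°
analog 46° ↓ −46°: 162 − 46 = 116°
split-comp 29° ↓ +151°: 116 + 151 = 267°
triadic ↓ −120°: 267 − 120 = 147°

147°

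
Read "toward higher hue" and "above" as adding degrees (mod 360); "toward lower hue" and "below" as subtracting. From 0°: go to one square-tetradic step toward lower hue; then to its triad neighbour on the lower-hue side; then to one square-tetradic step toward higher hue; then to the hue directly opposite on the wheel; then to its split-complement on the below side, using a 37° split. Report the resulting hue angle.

square ↓ −90°: 0 − 90 = -90 → -90 + 360 = 270°
triadic ↓ −120°: 270 − 120 = 150°
square ↑ +90°: 150 + 90 = 240°
complement +180°: 240 + 180 = 420 → 420 − 360 = 60°
split-comp 37° ↓ +143°: 60 + 143 = 203°

203°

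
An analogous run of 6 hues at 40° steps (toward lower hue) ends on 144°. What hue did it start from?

344°

5 steps of 40° (toward lower hue) give a net shift of −200°.
Start = end − shift: 144 + 200 = 344°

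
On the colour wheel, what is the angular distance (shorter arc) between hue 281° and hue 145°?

|281 − 145| = 136.
136 ≤ 180, so the shorter arc is 136°.

136°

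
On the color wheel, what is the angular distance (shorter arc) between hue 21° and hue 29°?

8°

|21 − 29| = 8.
8 ≤ 180, so the shorter arc is 8°.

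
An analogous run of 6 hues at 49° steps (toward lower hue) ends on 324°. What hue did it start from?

209°

5 steps of 49° (toward lower hue) give a net shift of −245°.
Start = end − shift: 324 + 245 = 569 → 569 − 360 = 209°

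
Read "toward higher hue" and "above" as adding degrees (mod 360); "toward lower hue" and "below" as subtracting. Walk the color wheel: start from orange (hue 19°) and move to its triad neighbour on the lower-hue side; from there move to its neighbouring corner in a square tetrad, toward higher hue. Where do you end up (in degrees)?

triadic ↓ −120°: 19 − 120 = -101 → -101 + 360 = 259°
square ↑ +90°: 259 + 90 = 349°

349°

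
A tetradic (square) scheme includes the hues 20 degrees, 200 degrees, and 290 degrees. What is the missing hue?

110°

A square tetradic scheme places four hues every 90°.
The full set through 20° is {20°, 110°, 200°, 290°}.
Given {20°, 200°, 290°}, the missing hue is 110°.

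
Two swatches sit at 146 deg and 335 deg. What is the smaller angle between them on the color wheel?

|146 − 335| = 189.
The shorter arc is 360 − 189 = 171°.

171°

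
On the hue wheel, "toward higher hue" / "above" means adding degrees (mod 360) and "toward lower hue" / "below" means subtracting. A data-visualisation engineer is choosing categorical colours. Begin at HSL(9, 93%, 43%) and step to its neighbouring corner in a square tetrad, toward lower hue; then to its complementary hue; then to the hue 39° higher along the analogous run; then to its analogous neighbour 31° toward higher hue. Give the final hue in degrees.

169°

9 − 90 = -81 → -81 + 360 = 279°   (square ↓)
279 + 180 = 459 → 459 − 360 = 99°   (complement)
99 + 39 = 138°   (analog 39° ↑)
138 + 31 = 169°   (analog 31° ↑)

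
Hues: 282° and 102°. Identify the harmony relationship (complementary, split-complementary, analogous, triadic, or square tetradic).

Sort the hues: 102°, 282°.
Successive gaps around the wheel: 180°, 180°.
Two hues 180° apart are complementary.

complementary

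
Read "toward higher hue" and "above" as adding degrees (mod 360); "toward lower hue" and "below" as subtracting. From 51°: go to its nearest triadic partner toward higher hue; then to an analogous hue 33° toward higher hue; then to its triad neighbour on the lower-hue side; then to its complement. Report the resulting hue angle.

triadic ↑ +120°: 51 + 120 = 171°
analog 33° ↑ +33°: 171 + 33 = 204°
triadic ↓ −120°: 204 − 120 = 84°
complement +180°: 84 + 180 = 264°

264°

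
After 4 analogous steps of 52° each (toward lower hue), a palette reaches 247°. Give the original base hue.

95°

4 steps of 52° (toward lower hue) give a net shift of −208°.
Start = end − shift: 247 + 208 = 455 → 455 − 360 = 95°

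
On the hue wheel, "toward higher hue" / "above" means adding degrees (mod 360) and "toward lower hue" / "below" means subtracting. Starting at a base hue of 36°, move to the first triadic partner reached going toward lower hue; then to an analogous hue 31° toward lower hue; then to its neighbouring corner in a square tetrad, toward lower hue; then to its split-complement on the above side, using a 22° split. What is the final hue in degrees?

triadic ↓ −120°: 36 − 120 = -84 → -84 + 360 = 276°
analog 31° ↓ −31°: 276 − 31 = 245°
square ↓ −90°: 245 − 90 = 155°
split-comp 22° ↑ +202°: 155 + 202 = 357°

357°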